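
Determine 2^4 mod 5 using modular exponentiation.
4 = 4 (binary 100). Repeated squaring mod 5: 2^1 ≡ 2; 2^2 ≡ 2² = 4 ≡ 4; 2^4 ≡ 4² = 16 ≡ 1. So 2^4 ≡ 1 (mod 5).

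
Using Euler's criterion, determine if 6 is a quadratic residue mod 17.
By Euler's criterion: 6^{8} ≡ 16 (mod 17). Since this equals -1 (≡ 16), 6 is not a QR.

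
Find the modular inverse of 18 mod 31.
18^(-1) ≡ 19 (mod 31). Verification: 18 × 19 = 342 ≡ 1 (mod 31)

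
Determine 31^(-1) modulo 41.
31^(-1) ≡ 4 (mod 41). Verification: 31 × 4 = 124 ≡ 1 (mod 41)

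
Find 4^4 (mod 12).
4 = 4 (binary 100). Repeated squaring mod 12: 4^1 ≡ 4; 4^2 ≡ 4² = 16 ≡ 4; 4^4 ≡ 4² = 16 ≡ 4. So 4^4 ≡ 4 (mod 12).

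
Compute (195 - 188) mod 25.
7

(195 - 188) = 7
7 mod 25 = 7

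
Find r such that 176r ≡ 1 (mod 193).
176^(-1) ≡ 34 (mod 193). Verification: 176 × 34 = 5984 ≡ 1 (mod 193)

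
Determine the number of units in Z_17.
16

Prime factorization: 17 = 17
Using the formula φ(n) = n × Π(1 - 1/p) for each prime factor p:
φ(17) = 17 × (1 - 1/17)
φ(17) = 16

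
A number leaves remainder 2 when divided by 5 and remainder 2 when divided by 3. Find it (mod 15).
M = 5 × 3 = 15. M₁ = 3, y₁ ≡ 2 (mod 5). M₂ = 5, y₂ ≡ 2 (mod 3). t = 2×3×2 + 2×5×2 ≡ 2 (mod 15)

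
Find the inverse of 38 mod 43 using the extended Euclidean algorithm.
Extended GCD: 38(17) + 43(-15) = 1. So 38^(-1) ≡ 17 ≡ 17 (mod 43). Verify: 38 × 17 = 646 ≡ 1 (mod 43)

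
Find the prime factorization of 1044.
2^2 × 3^2 × 29

Divide by primes starting from smallest:
1044 ÷ 2 = 522
522 ÷ 2 = 261
261 ÷ 3 = 87
87 ÷ 3 = 29
29 ÷ 29 = 1

1044 = 2^2 × 3^2 × 29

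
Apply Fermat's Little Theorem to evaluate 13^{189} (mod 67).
45

By Fermat's Little Theorem, a^(p-1) ≡ 1 (mod p) for prime p and gcd(a, p) = 1
Here p = 67, so 13^66 ≡ 1 (mod 67)
We can reduce the exponent: 189 mod 66 = 57
So 13^189 ≡ 13^57 (mod 67)
Computing: 13^57 mod 67 = 45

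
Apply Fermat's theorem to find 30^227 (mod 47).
By Fermat: 30^{46} ≡ 1 (mod 47). 227 = 4×46 + 43. So 30^{227} ≡ 30^{43} ≡ 15 (mod 47)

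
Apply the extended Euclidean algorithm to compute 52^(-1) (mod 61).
Extended GCD: 52(27) + 61(-23) = 1. So 52^(-1) ≡ 27 ≡ 27 (mod 61). Verify: 52 × 27 = 1404 ≡ 1 (mod 61)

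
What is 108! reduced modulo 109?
By Wilson's theorem, (108)! ≡ -1 ≡ 108 (mod 109)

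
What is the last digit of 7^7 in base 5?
7 ≡ 2 (mod 5). 7 = 4 + 2 + 1 (binary 111). Repeated squaring mod 5: 2^1 ≡ 2; 2^2 ≡ 2² = 4 ≡ 4; 2^4 ≡ 4² = 16 ≡ 1. Multiply: 7^7 ≡ 2^4 × 2^2 × 2^1 ≡ 1 × 4 × 2 (mod 5): 1 × 4 = 4 ≡ 4; 4 × 2 = 8 ≡ 3. So 7^7 ≡ 3 (mod 5).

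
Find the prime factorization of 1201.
1201

Divide by primes starting from smallest:
1201 ÷ 1201 = 1

1201 = 1201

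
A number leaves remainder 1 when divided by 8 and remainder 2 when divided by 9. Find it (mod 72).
M = 8 × 9 = 72. M₁ = 9, y₁ ≡ 1 (mod 8). M₂ = 8, y₂ ≡ 8 (mod 9). t = 1×9×1 + 2×8×8 ≡ 65 (mod 72)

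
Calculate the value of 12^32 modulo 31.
Using Fermat: 12^{30} ≡ 1 (mod 31). 32 ≡ 2 (mod 30). So 12^{32} ≡ 12^{2} ≡ 20 (mod 31)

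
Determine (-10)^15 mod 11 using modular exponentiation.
Using Fermat: (-10)^{10} ≡ 1 (mod 11). 15 ≡ 5 (mod 10). So (-10)^{15} ≡ (-10)^{5} ≡ 1 (mod 11)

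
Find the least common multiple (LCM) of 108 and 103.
11124

First find GCD(108, 103) using the Euclidean algorithm:
108 = 1 × 103 + 5
103 = 20 × 5 + 3
5 = 1 × 3 + 2
3 = 1 × 2 + 1
2 = 2 × 1 + 0
GCD(108, 103) = 1

LCM formula: LCM(a, b) = (a × b) / GCD(a, b)
LCM(108, 103) = (108 × 103) / 1
LCM(108, 103) = 11124 / 1
LCM(108, 103) = 11124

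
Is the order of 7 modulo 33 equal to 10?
Yes, ord_33(7) = 10.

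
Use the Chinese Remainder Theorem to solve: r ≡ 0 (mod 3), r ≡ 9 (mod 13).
M = 3 × 13 = 39. M₁ = 13, y₁ ≡ 1 (mod 3). M₂ = 3, y₂ ≡ 9 (mod 13). r = 0×13×1 + 9×3×9 ≡ 9 (mod 39)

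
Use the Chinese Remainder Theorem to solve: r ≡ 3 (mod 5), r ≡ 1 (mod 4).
M = 5 × 4 = 20. M₁ = 4, y₁ ≡ 4 (mod 5). M₂ = 5, y₂ ≡ 1 (mod 4). r = 3×4×4 + 1×5×1 ≡ 13 (mod 20)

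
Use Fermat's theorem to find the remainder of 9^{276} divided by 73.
1

By Fermat's Little Theorem, a^(p-1) ≡ 1 (mod p) for prime p and gcd(a, p) = 1
Here p = 73, so 9^72 ≡ 1 (mod 73)
We can reduce the exponent: 276 mod 72 = 60
So 9^276 ≡ 9^60 (mod 73)
Computing: 9^60 mod 73 = 1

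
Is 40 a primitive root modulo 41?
p - 1 = 40 has prime divisors 2, 5. Check 40^(40/q) mod 41 for each: 40^(40/2) = 40^20 ≡ 1, 40^(40/5) = 40^8 ≡ 1 (mod 41). Since 40^20 ≡ 1 (mod 41), the order of 40 divides 20 (in fact the order is 2) ≠ 40, so it is not a primitive root.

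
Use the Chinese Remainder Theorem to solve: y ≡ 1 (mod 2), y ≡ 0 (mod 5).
M = 2 × 5 = 10. M₁ = 5, y₁ ≡ 1 (mod 2). M₂ = 2, y₂ ≡ 3 (mod 5). y = 1×5×1 + 0×2×3 ≡ 5 (mod 10)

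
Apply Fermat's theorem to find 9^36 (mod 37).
By Fermat's Little Theorem, 9^{36} ≡ 1 (mod 37) since 37 is prime and gcd(9, 37) = 1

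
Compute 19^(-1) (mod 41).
19^(-1) ≡ 13 (mod 41). Verification: 19 × 13 = 247 ≡ 1 (mod 41)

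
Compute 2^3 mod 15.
3 = 2 + 1 (binary 11). Repeated squaring mod 15: 2^1 ≡ 2; 2^2 ≡ 2² = 4 ≡ 4. Multiply: 2^3 = 2^2 × 2^1 ≡ 4 × 2 (mod 15): 4 × 2 = 8 ≡ 8. So 2^3 ≡ 8 (mod 15).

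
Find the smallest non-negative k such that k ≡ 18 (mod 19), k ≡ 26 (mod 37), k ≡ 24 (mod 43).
18600

Using the Chinese Remainder Theorem:
M = product of moduli = 30229
For equation 1: M_1 = 1591, 1591 ≡ 14 (mod 19), inverse of 1591 mod 19 is 15 (check: 14 × 15 = 210 ≡ 1 (mod 19))
For equation 2: M_2 = 817, 817 ≡ 3 (mod 37), inverse of 817 mod 37 is 25 (check: 3 × 25 = 75 ≡ 1 (mod 37))
For equation 3: M_3 = 703, 703 ≡ 15 (mod 43), inverse of 703 mod 43 is 23 (check: 15 × 23 = 345 ≡ 1 (mod 43))
Combine: k ≡ Σ r_i×M_i×(M_i⁻¹ mod m_i) = 18×1591×15 + 26×817×25 + 24×703×23 = 429570 + 531050 + 388056 = 1348676
1348676 mod 30229 = 18600
k ≡ 18600 (mod 30229)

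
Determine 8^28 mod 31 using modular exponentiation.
Using repeated squaring. 28 = 16 + 8 + 4 (binary 11100). Repeated squaring mod 31: 8^1 ≡ 8; 8^2 ≡ 8² = 64 ≡ 2; 8^4 ≡ 2² = 4 ≡ 4; 8^8 ≡ 4² = 16 ≡ 16; 8^16 ≡ 16² = 256 ≡ 8. Multiply: 8^28 = 8^16 × 8^8 × 8^4 ≡ 8 × 16 × 4 (mod 31): 8 × 16 = 128 ≡ 4; 4 × 4 = 16 ≡ 16. So 8^28 ≡ 16 (mod 31).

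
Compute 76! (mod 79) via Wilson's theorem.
(78)! = (76)! × (77) × (78) ≡ -1 (mod 79). So (76)! ≡ -1 × [(78)(77)]^(-1) ≡ 39 (mod 79)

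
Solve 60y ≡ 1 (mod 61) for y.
60

Using Extended Euclidean Algorithm:
gcd(60, 61) = 1
Bezout coefficients: 60 × -1 + 61 × 1 = 1
So 60 × -1 ≡ 1 (mod 61)
The inverse is -1 mod 61 = 60
Verification: 60 × 60 = 3600 = 59 × 61 + 1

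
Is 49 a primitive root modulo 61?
No

To verify, check if 49^(60/q) ≢ 1 (mod 61) for each prime divisor q of 60
Divisors of 60 = 60: [1, 2, 3, 4, 5, 6, 10, 12, 15, 20, 30, 60]
  49^(60/2) = 49^30 ≡ 1 (mod 61)
  49^(60/3) = 49^20 ≡ 13 (mod 61)
  49^(60/5) = 49^12 ≡ 58 (mod 61)
Conclusion: 49 is not a primitive root modulo 61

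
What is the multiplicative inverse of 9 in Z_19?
17

Using Extended Euclidean Algorithm:
gcd(9, 19) = 1
Bezout coefficients: 9 × -2 + 19 × 1 = 1
So 9 × -2 ≡ 1 (mod 19)
The inverse is -2 mod 19 = 17
Verification: 9 × 17 = 153 = 8 × 19 + 1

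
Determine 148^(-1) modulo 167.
148^(-1) ≡ 123 (mod 167). Verification: 148 × 123 = 18204 ≡ 1 (mod 167)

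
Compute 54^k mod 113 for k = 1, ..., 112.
g^1, g^2, ..., g^{112} mod 113: {54, 91, 55, 32, 33, 87, 65, 7, 39, 72, 46, 111, 5, 44, 3, 49, 47, 52, 96, 99, 35, 82, 21, 4, 103, 25, 107, 15, 19, 9, 34, 28, 43, 62, 71, 105, 20, 63, 12, 83, 75, 95, 45, 57, 27, 102, 84, 16, 73, 100, 89, 60, 76, 36, 23, 112, 59, 22, 58, 81, 80, 26, 48, 106, 74, 41, 67, 2, 108, 69, 110, 64, 66, 61, 17, 14, 78, 31, 92, 109, 10, 88, 6, 98, 94, 104, 79, 85, 70, 51, 42, 8, 93, 50, 101, 30, 38, 18, 68, 56, 86, 11, 29, 97, 40, 13, 24, 53, 37, 77, 90, 1}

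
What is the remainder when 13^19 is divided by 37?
Using repeated squaring. 19 = 16 + 2 + 1 (binary 10011). Repeated squaring mod 37: 13^1 ≡ 13; 13^2 ≡ 13² = 169 ≡ 21; 13^4 ≡ 21² = 441 ≡ 34; 13^8 ≡ 34² = 1156 ≡ 9; 13^16 ≡ 9² = 81 ≡ 7. Multiply: 13^19 = 13^16 × 13^2 × 13^1 ≡ 7 × 21 × 13 (mod 37): 7 × 21 = 147 ≡ 36; 36 × 13 = 468 ≡ 24. So 13^19 ≡ 24 (mod 37).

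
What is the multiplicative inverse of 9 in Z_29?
9^(-1) ≡ 13 (mod 29). Verification: 9 × 13 = 117 ≡ 1 (mod 29)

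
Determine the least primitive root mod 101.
p - 1 = 100 has prime divisors 2, 5. h is a primitive root mod 101 iff h^(100/q) ≢ 1 (mod 101) for each such q.
h = 2: 2^50 ≡ 100, 2^20 ≡ 95 (mod 101); none is 1, so 2 has order 100 and is a primitive root.
The smallest primitive root mod 101 is g = 2.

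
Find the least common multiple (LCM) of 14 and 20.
140

First find GCD(14, 20) using the Euclidean algorithm:
14 = 0 × 20 + 14
20 = 1 × 14 + 6
14 = 2 × 6 + 2
6 = 3 × 2 + 0
GCD(14, 20) = 2

LCM formula: LCM(a, b) = (a × b) / GCD(a, b)
LCM(14, 20) = (14 × 20) / 2
LCM(14, 20) = 280 / 2
LCM(14, 20) = 140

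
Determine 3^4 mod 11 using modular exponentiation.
4 = 4 (binary 100). Repeated squaring mod 11: 3^1 ≡ 3; 3^2 ≡ 3² = 9 ≡ 9; 3^4 ≡ 9² = 81 ≡ 4. So 3^4 ≡ 4 (mod 11).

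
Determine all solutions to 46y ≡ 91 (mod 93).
4

Since gcd(46, 93) = 1 divides 91, a solution exists.
Multiply both sides by the inverse of 46 mod 93:
  46^(-1) mod 93 = 91
  x ≡ 91 × 91 ≡ 8281 ≡ 4 (mod 93)
Verification: 46 × 4 = 184 = 1 × 93 + 91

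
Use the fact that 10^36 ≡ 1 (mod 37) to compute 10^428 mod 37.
By Fermat: 10^{36} ≡ 1 (mod 37). 428 ≡ 32 (mod 36). So 10^{428} ≡ 10^{32} ≡ 26 (mod 37)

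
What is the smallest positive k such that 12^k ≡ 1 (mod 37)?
Powers of 12 mod 37: 12^1≡12, 12^2≡33, 12^3≡26, 12^4≡16, 12^5≡7, 12^6≡10, 12^7≡9, 12^8≡34, 12^9≡1. Order = 9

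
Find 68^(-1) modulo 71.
47

Using Extended Euclidean Algorithm:
gcd(68, 71) = 1
Bezout coefficients: 68 × -24 + 71 × 23 = 1
So 68 × -24 ≡ 1 (mod 71)
The inverse is -24 mod 71 = 47
Verification: 68 × 47 = 3196 = 45 × 71 + 1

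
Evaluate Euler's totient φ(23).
22

Prime factorization: 23 = 23
Using the formula φ(n) = n × Π(1 - 1/p) for each prime factor p:
φ(23) = 23 × (1 - 1/23)
φ(23) = 22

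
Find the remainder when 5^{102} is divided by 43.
By Fermat: 5^{42} ≡ 1 (mod 43). 102 = 2×42 + 18. So 5^{102} ≡ 5^{18} ≡ 11 (mod 43)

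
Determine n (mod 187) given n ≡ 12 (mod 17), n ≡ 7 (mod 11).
29

Using the Chinese Remainder Theorem:
M = product of moduli = 187
For equation 1: M_1 = 11, 11 ≡ 11 (mod 17), inverse of 11 mod 17 is 14 (check: 11 × 14 = 154 ≡ 1 (mod 17))
For equation 2: M_2 = 17, 17 ≡ 6 (mod 11), inverse of 17 mod 11 is 2 (check: 6 × 2 = 12 ≡ 1 (mod 11))
Combine: n ≡ Σ r_i×M_i×(M_i⁻¹ mod m_i) = 12×11×14 + 7×17×2 = 1848 + 238 = 2086
2086 mod 187 = 29
n ≡ 29 (mod 187)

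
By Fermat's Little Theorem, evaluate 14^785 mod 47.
By Fermat: 14^{46} ≡ 1 (mod 47). 785 ≡ 3 (mod 46). So 14^{785} ≡ 14^{3} ≡ 18 (mod 47)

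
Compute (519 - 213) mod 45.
36

(519 - 213) = 306
306 mod 45 = 36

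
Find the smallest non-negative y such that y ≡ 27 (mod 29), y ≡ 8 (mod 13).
346

Using the Chinese Remainder Theorem:
M = product of moduli = 377
For equation 1: M_1 = 13, 13 ≡ 13 (mod 29), inverse of 13 mod 29 is 9 (check: 13 × 9 = 117 ≡ 1 (mod 29))
For equation 2: M_2 = 29, 29 ≡ 3 (mod 13), inverse of 29 mod 13 is 9 (check: 3 × 9 = 27 ≡ 1 (mod 13))
Combine: y ≡ Σ r_i×M_i×(M_i⁻¹ mod m_i) = 27×13×9 + 8×29×9 = 3159 + 2088 = 5247
5247 mod 377 = 346
y ≡ 346 (mod 377)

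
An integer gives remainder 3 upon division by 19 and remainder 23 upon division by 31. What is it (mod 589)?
M = 19 × 31 = 589. M₁ = 31, y₁ ≡ 8 (mod 19). M₂ = 19, y₂ ≡ 18 (mod 31). r = 3×31×8 + 23×19×18 ≡ 364 (mod 589). The smallest positive such number is 364.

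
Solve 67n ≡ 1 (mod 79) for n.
46

Using Extended Euclidean Algorithm:
gcd(67, 79) = 1
Bezout coefficients: 67 × -33 + 79 × 28 = 1
So 67 × -33 ≡ 1 (mod 79)
The inverse is -33 mod 79 = 46
Verification: 67 × 46 = 3082 = 39 × 79 + 1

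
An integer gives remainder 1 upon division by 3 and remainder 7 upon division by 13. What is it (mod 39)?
M = 3 × 13 = 39. M₁ = 13, y₁ ≡ 1 (mod 3). M₂ = 3, y₂ ≡ 9 (mod 13). y = 1×13×1 + 7×3×9 ≡ 7 (mod 39). The smallest positive such number is 7.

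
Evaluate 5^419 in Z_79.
Using Fermat: 5^{78} ≡ 1 (mod 79). 419 ≡ 29 (mod 78). So 5^{419} ≡ 5^{29} ≡ 2 (mod 79)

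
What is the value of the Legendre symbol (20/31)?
(20/31) = 20^{15} mod 31 = 1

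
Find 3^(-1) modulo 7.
5

Using Extended Euclidean Algorithm:
gcd(3, 7) = 1
Bezout coefficients: 3 × -2 + 7 × 1 = 1
So 3 × -2 ≡ 1 (mod 7)
The inverse is -2 mod 7 = 5
Verification: 3 × 5 = 15 = 2 × 7 + 1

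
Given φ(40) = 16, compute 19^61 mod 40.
By Euler: 19^{16} ≡ 1 (mod 40) since gcd(19, 40) = 1. 61 = 3×16 + 13. So 19^{61} ≡ 19^{13} ≡ 19 (mod 40)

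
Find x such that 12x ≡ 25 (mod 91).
40

Since gcd(12, 91) = 1 divides 25, a solution exists.
Multiply both sides by the inverse of 12 mod 91:
  12^(-1) mod 91 = 38
  x ≡ 38 × 25 ≡ 950 ≡ 40 (mod 91)
Verification: 12 × 40 = 480 = 5 × 91 + 25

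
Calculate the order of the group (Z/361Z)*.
342

Prime factorization: 361 = 19^2
Using the formula φ(n) = n × Π(1 - 1/p) for each prime factor p:
φ(361) = 361 × (1 - 1/19)
φ(361) = 342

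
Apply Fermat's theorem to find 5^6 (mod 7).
By Fermat's Little Theorem, 5^{6} ≡ 1 (mod 7) since 7 is prime and gcd(5, 7) = 1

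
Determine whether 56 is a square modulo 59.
By Euler's criterion: 56^{29} ≡ 58 (mod 59). Since this equals -1 (≡ 58), 56 is not a QR.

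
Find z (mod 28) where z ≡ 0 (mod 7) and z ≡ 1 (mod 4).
M = 7 × 4 = 28. M₁ = 4, y₁ ≡ 2 (mod 7). M₂ = 7, y₂ ≡ 3 (mod 4). z = 0×4×2 + 1×7×3 ≡ 21 (mod 28)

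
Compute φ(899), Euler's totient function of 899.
840

Prime factorization: 899 = 29 × 31
Using the formula φ(n) = n × Π(1 - 1/p) for each prime factor p:
φ(899) = 899 × (1 - 1/29) × (1 - 1/31)
φ(899) = 840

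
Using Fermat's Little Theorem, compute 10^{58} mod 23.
12

By Fermat's Little Theorem, a^(p-1) ≡ 1 (mod p) for prime p and gcd(a, p) = 1
Here p = 23, so 10^22 ≡ 1 (mod 23)
We can reduce the exponent: 58 mod 22 = 14
So 10^58 ≡ 10^14 (mod 23)
Computing: 10^14 mod 23 = 12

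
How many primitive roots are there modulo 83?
40

The number of primitive roots modulo p is φ(p-1) = φ(82)
φ(82) = 40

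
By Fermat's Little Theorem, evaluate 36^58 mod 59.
By Fermat's Little Theorem, 36^{58} ≡ 1 (mod 59) since 59 is prime and gcd(36, 59) = 1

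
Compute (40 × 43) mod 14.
12

(40 × 43) = 1720
1720 mod 14 = 12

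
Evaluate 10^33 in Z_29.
Using Fermat: 10^{28} ≡ 1 (mod 29). 33 ≡ 5 (mod 28). So 10^{33} ≡ 10^{5} ≡ 8 (mod 29)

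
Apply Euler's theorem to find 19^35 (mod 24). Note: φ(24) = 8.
By Euler: 19^{8} ≡ 1 (mod 24) since gcd(19, 24) = 1. 35 = 4×8 + 3. So 19^{35} ≡ 19^{3} ≡ 19 (mod 24)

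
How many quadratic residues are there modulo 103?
For prime 103, there are (p-1)/2 = (103-1)/2 = 51 quadratic residues (excluding 0).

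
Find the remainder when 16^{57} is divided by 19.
By Fermat: 16^{18} ≡ 1 (mod 19). 57 = 3×18 + 3. So 16^{57} ≡ 16^{3} ≡ 11 (mod 19)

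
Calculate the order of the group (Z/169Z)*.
156

Prime factorization: 169 = 13^2
Using the formula φ(n) = n × Π(1 - 1/p) for each prime factor p:
φ(169) = 169 × (1 - 1/13)
φ(169) = 156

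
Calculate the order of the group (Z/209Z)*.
180

Prime factorization: 209 = 11 × 19
Using the formula φ(n) = n × Π(1 - 1/p) for each prime factor p:
φ(209) = 209 × (1 - 1/11) × (1 - 1/19)
φ(209) = 180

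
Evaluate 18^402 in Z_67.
Using Fermat: 18^{66} ≡ 1 (mod 67). 402 ≡ 6 (mod 66). So 18^{402} ≡ 18^{6} ≡ 9 (mod 67)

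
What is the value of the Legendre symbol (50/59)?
(50/59) = 50^{29} mod 59 = -1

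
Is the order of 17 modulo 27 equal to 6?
Yes, ord_27(17) = 6.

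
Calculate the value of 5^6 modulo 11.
6 = 4 + 2 (binary 110). Repeated squaring mod 11: 5^1 ≡ 5; 5^2 ≡ 5² = 25 ≡ 3; 5^4 ≡ 3² = 9 ≡ 9. Multiply: 5^6 = 5^4 × 5^2 ≡ 9 × 3 (mod 11): 9 × 3 = 27 ≡ 5. So 5^6 ≡ 5 (mod 11).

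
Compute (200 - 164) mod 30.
6

(200 - 164) = 36
36 mod 30 = 6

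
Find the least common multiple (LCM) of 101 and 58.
5858

First find GCD(101, 58) using the Euclidean algorithm:
101 = 1 × 58 + 43
58 = 1 × 43 + 15
43 = 2 × 15 + 13
15 = 1 × 13 + 2
13 = 6 × 2 + 1
2 = 2 × 1 + 0
GCD(101, 58) = 1

LCM formula: LCM(a, b) = (a × b) / GCD(a, b)
LCM(101, 58) = (101 × 58) / 1
LCM(101, 58) = 5858 / 1
LCM(101, 58) = 5858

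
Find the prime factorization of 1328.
2^4 × 83

Divide by primes starting from smallest:
1328 ÷ 2 = 664
664 ÷ 2 = 332
332 ÷ 2 = 166
166 ÷ 2 = 83
83 ÷ 83 = 1

1328 = 2^4 × 83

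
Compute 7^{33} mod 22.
13

Using successive squaring:
Binary expansion of 33: 100001
Powers of 7 mod 22 (each is the square of the previous):
  7^1 ≡ 7 (mod 22)
  7^2 ≡ 7² = 49 ≡ 5 (mod 22)
  7^4 ≡ 5² = 25 ≡ 3 (mod 22)
  7^8 ≡ 3² = 9 ≡ 9 (mod 22)
  7^16 ≡ 9² = 81 ≡ 15 (mod 22)
  7^32 ≡ 15² = 225 ≡ 5 (mod 22)
33 = 32 + 1, so 7^33 = 7^32 × 7^1 ≡ 5 × 7 (mod 22)
Multiplying step by step:
  5 × 7 = 35 ≡ 13 (mod 22)
Result: 7^33 ≡ 13 (mod 22)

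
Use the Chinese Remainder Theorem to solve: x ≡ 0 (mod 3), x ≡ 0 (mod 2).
0

Using the Chinese Remainder Theorem:
M = product of moduli = 6
For equation 1: M_1 = 2, 2 ≡ 2 (mod 3), inverse of 2 mod 3 is 2 (check: 2 × 2 = 4 ≡ 1 (mod 3))
For equation 2: M_2 = 3, 3 ≡ 1 (mod 2), inverse of 3 mod 2 is 1 (check: 1 × 1 = 1 ≡ 1 (mod 2))
Combine: x ≡ Σ r_i×M_i×(M_i⁻¹ mod m_i) = 0×2×2 + 0×3×1 = 0 + 0 = 0
0 mod 6 = 0
x ≡ 0 (mod 6)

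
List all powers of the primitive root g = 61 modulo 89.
g^1, g^2, ..., g^{88} mod 89: {61, 72, 31, 22, 7, 71, 59, 39, 65, 49, 52, 57, 6, 10, 76, 8, 43, 42, 70, 87, 56, 34, 27, 45, 75, 36, 60, 11, 48, 80, 74, 64, 77, 69, 26, 73, 3, 5, 38, 4, 66, 21, 35, 88, 28, 17, 58, 67, 82, 18, 30, 50, 24, 40, 37, 32, 83, 79, 13, 81, 46, 47, 19, 2, 33, 55, 62, 44, 14, 53, 29, 78, 41, 9, 15, 25, 12, 20, 63, 16, 86, 84, 51, 85, 23, 68, 54, 1}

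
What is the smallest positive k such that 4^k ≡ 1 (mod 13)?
Powers of 4 mod 13: 4^1≡4, 4^2≡3, 4^3≡12, 4^4≡9, 4^5≡10, 4^6≡1. Order = 6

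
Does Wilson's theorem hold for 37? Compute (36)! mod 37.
(36)! mod 37 = 36. Since this equals -1 (mod 37), Wilson confirms 37 is prime.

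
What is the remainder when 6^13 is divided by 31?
Using repeated squaring. 13 = 8 + 4 + 1 (binary 1101). Repeated squaring mod 31: 6^1 ≡ 6; 6^2 ≡ 6² = 36 ≡ 5; 6^4 ≡ 5² = 25 ≡ 25; 6^8 ≡ 25² = 625 ≡ 5. Multiply: 6^13 = 6^8 × 6^4 × 6^1 ≡ 5 × 25 × 6 (mod 31): 5 × 25 = 125 ≡ 1; 1 × 6 = 6 ≡ 6. So 6^13 ≡ 6 (mod 31).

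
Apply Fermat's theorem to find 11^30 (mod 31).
By Fermat's Little Theorem, 11^{30} ≡ 1 (mod 31) since 31 is prime and gcd(11, 31) = 1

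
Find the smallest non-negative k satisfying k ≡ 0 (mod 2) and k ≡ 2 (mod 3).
M = 2 × 3 = 6. M₁ = 3, y₁ ≡ 1 (mod 2). M₂ = 2, y₂ ≡ 2 (mod 3). k = 0×3×1 + 2×2×2 ≡ 2 (mod 6)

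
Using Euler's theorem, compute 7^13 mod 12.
By Euler: 7^{4} ≡ 1 (mod 12) since gcd(7, 12) = 1. 13 = 3×4 + 1. So 7^{13} ≡ 7^{1} ≡ 7 (mod 12)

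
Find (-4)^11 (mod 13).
Using repeated squaring. (-4) ≡ 9 (mod 13). 11 = 8 + 2 + 1 (binary 1011). Repeated squaring mod 13: 9^1 ≡ 9; 9^2 ≡ 9² = 81 ≡ 3; 9^4 ≡ 3² = 9 ≡ 9; 9^8 ≡ 9² = 81 ≡ 3. Multiply: (-4)^11 ≡ 9^8 × 9^2 × 9^1 ≡ 3 × 3 × 9 (mod 13): 3 × 3 = 9 ≡ 9; 9 × 9 = 81 ≡ 3. So (-4)^11 ≡ 3 (mod 13).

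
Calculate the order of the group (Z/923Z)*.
840

Prime factorization: 923 = 13 × 71
Using the formula φ(n) = n × Π(1 - 1/p) for each prime factor p:
φ(923) = 923 × (1 - 1/13) × (1 - 1/71)
φ(923) = 840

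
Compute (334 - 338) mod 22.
18

(334 - 338) = -4
-4 mod 22 = 18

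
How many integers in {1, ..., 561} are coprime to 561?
320

Prime factorization: 561 = 3 × 11 × 17
Using the formula φ(n) = n × Π(1 - 1/p) for each prime factor p:
φ(561) = 561 × (1 - 1/3) × (1 - 1/11) × (1 - 1/17)
φ(561) = 320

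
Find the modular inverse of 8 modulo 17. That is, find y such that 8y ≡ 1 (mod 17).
15

Using Extended Euclidean Algorithm:
gcd(8, 17) = 1
Bezout coefficients: 8 × -2 + 17 × 1 = 1
So 8 × -2 ≡ 1 (mod 17)
The inverse is -2 mod 17 = 15
Verification: 8 × 15 = 120 = 7 × 17 + 1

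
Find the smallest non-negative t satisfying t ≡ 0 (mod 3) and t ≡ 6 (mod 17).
M = 3 × 17 = 51. M₁ = 17, y₁ ≡ 2 (mod 3). M₂ = 3, y₂ ≡ 6 (mod 17). t = 0×17×2 + 6×3×6 ≡ 6 (mod 51)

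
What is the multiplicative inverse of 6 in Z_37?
6^(-1) ≡ 31 (mod 37). Verification: 6 × 31 = 186 ≡ 1 (mod 37)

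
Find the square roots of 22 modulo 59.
The square roots of 22 mod 59 are 9 and 50. Verify: 9² = 81 ≡ 22 (mod 59)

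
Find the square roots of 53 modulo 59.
The square roots of 53 mod 59 are 17 and 42. Verify: 17² = 289 ≡ 53 (mod 59)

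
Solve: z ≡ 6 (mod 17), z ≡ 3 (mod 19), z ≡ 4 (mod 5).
M = 17 × 19 × 5 = 1615. M₁ = 95, y₁ ≡ 12 (mod 17). M₂ = 85, y₂ ≡ 17 (mod 19). M₃ = 323, y₃ ≡ 2 (mod 5). z = 6×95×12 + 3×85×17 + 4×323×2 ≡ 839 (mod 1615)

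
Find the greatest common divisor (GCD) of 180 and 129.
3

Using the Euclidean algorithm:
180 = 1 × 129 + 51
129 = 2 × 51 + 27
51 = 1 × 27 + 24
27 = 1 × 24 + 3
24 = 8 × 3 + 0

GCD(180, 129) = 3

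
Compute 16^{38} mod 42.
4

Using successive squaring:
Binary expansion of 38: 100110
Powers of 16 mod 42 (each is the square of the previous):
  16^1 ≡ 16 (mod 42)
  16^2 ≡ 16² = 256 ≡ 4 (mod 42)
  16^4 ≡ 4² = 16 ≡ 16 (mod 42)
  16^8 ≡ 16² = 256 ≡ 4 (mod 42)
  16^16 ≡ 4² = 16 ≡ 16 (mod 42)
  16^32 ≡ 16² = 256 ≡ 4 (mod 42)
38 = 32 + 4 + 2, so 16^38 = 16^32 × 16^4 × 16^2 ≡ 4 × 16 × 4 (mod 42)
Multiplying step by step:
  4 × 16 = 64 ≡ 22 (mod 42)
  22 × 4 = 88 ≡ 4 (mod 42)
Result: 16^38 ≡ 4 (mod 42)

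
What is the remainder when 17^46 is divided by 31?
Using Fermat: 17^{30} ≡ 1 (mod 31). 46 ≡ 16 (mod 30). So 17^{46} ≡ 17^{16} ≡ 14 (mod 31)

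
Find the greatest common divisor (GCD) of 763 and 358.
1

Using the Euclidean algorithm:
763 = 2 × 358 + 47
358 = 7 × 47 + 29
47 = 1 × 29 + 18
29 = 1 × 18 + 11
18 = 1 × 11 + 7
11 = 1 × 7 + 4
7 = 1 × 4 + 3
4 = 1 × 3 + 1
3 = 3 × 1 + 0

GCD(763, 358) = 1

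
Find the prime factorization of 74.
2 × 37

Divide by primes starting from smallest:
74 ÷ 2 = 37
37 ÷ 37 = 1

74 = 2 × 37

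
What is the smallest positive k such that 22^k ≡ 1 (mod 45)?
Powers of 22 mod 45: 22^1≡22, 22^2≡34, 22^3≡28, 22^4≡31, 22^5≡7, 22^6≡19, 22^7≡13, 22^8≡16, 22^9≡37, 22^10≡4, 22^11≡43, 22^12≡1. Order = 12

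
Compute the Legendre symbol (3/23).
(3/23) = 3^{11} mod 23 = 1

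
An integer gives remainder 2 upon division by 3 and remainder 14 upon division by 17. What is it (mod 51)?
M = 3 × 17 = 51. M₁ = 17, y₁ ≡ 2 (mod 3). M₂ = 3, y₂ ≡ 6 (mod 17). m = 2×17×2 + 14×3×6 ≡ 14 (mod 51). The smallest positive such number is 14.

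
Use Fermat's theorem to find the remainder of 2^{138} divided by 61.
27

By Fermat's Little Theorem, a^(p-1) ≡ 1 (mod p) for prime p and gcd(a, p) = 1
Here p = 61, so 2^60 ≡ 1 (mod 61)
We can reduce the exponent: 138 mod 60 = 18
So 2^138 ≡ 2^18 (mod 61)
Computing: 2^18 mod 61 = 27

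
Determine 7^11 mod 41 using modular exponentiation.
Using repeated squaring. 11 = 8 + 2 + 1 (binary 1011). Repeated squaring mod 41: 7^1 ≡ 7; 7^2 ≡ 7² = 49 ≡ 8; 7^4 ≡ 8² = 64 ≡ 23; 7^8 ≡ 23² = 529 ≡ 37. Multiply: 7^11 = 7^8 × 7^2 × 7^1 ≡ 37 × 8 × 7 (mod 41): 37 × 8 = 296 ≡ 9; 9 × 7 = 63 ≡ 22. So 7^11 ≡ 22 (mod 41).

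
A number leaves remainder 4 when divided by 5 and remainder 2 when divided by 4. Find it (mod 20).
M = 5 × 4 = 20. M₁ = 4, y₁ ≡ 4 (mod 5). M₂ = 5, y₂ ≡ 1 (mod 4). r = 4×4×4 + 2×5×1 ≡ 14 (mod 20)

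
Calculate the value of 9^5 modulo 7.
9 ≡ 2 (mod 7). 5 = 4 + 1 (binary 101). Repeated squaring mod 7: 2^1 ≡ 2; 2^2 ≡ 2² = 4 ≡ 4; 2^4 ≡ 4² = 16 ≡ 2. Multiply: 9^5 ≡ 2^4 × 2^1 ≡ 2 × 2 (mod 7): 2 × 2 = 4 ≡ 4. So 9^5 ≡ 4 (mod 7).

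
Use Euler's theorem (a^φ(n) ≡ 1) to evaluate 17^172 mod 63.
By Euler: 17^{36} ≡ 1 (mod 63) since gcd(17, 63) = 1. 172 = 4×36 + 28. So 17^{172} ≡ 17^{28} ≡ 46 (mod 63)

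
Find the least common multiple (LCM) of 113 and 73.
8249

First find GCD(113, 73) using the Euclidean algorithm:
113 = 1 × 73 + 40
73 = 1 × 40 + 33
40 = 1 × 33 + 7
33 = 4 × 7 + 5
7 = 1 × 5 + 2
5 = 2 × 2 + 1
2 = 2 × 1 + 0
GCD(113, 73) = 1

LCM formula: LCM(a, b) = (a × b) / GCD(a, b)
LCM(113, 73) = (113 × 73) / 1
LCM(113, 73) = 8249 / 1
LCM(113, 73) = 8249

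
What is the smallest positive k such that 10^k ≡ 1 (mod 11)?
Powers of 10 mod 11: 10^1≡10, 10^2≡1. Order = 2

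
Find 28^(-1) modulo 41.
22

Using Extended Euclidean Algorithm:
gcd(28, 41) = 1
Bezout coefficients: 28 × -19 + 41 × 13 = 1
So 28 × -19 ≡ 1 (mod 41)
The inverse is -19 mod 41 = 22
Verification: 28 × 22 = 616 = 15 × 41 + 1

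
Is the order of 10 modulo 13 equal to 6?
Yes, ord_13(10) = 6.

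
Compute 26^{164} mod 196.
172

Using successive squaring:
Binary expansion of 164: 10100100
Powers of 26 mod 196 (each is the square of the previous):
  26^1 ≡ 26 (mod 196)
  26^2 ≡ 26² = 676 ≡ 88 (mod 196)
  26^4 ≡ 88² = 7744 ≡ 100 (mod 196)
  26^8 ≡ 100² = 10000 ≡ 4 (mod 196)
  26^16 ≡ 4² = 16 ≡ 16 (mod 196)
  26^32 ≡ 16² = 256 ≡ 60 (mod 196)
  26^64 ≡ 60² = 3600 ≡ 72 (mod 196)
  26^128 ≡ 72² = 5184 ≡ 88 (mod 196)
164 = 128 + 32 + 4, so 26^164 = 26^128 × 26^32 × 26^4 ≡ 88 × 60 × 100 (mod 196)
Multiplying step by step:
  88 × 60 = 5280 ≡ 184 (mod 196)
  184 × 100 = 18400 ≡ 172 (mod 196)
Result: 26^164 ≡ 172 (mod 196)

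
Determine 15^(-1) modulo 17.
15^(-1) ≡ 8 (mod 17). Verification: 15 × 8 = 120 ≡ 1 (mod 17)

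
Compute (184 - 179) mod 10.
5

(184 - 179) = 5
5 mod 10 = 5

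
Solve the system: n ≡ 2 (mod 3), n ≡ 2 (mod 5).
M = 3 × 5 = 15. M₁ = 5, y₁ ≡ 2 (mod 3). M₂ = 3, y₂ ≡ 2 (mod 5). n = 2×5×2 + 2×3×2 ≡ 2 (mod 15)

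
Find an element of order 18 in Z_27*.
2 has order 18 mod 27 since 2^{18} ≡ 1 (mod 27) and no smaller power works.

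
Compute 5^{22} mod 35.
30

Using successive squaring:
Binary expansion of 22: 10110
Powers of 5 mod 35 (each is the square of the previous):
  5^1 ≡ 5 (mod 35)
  5^2 ≡ 5² = 25 ≡ 25 (mod 35)
  5^4 ≡ 25² = 625 ≡ 30 (mod 35)
  5^8 ≡ 30² = 900 ≡ 25 (mod 35)
  5^16 ≡ 25² = 625 ≡ 30 (mod 35)
22 = 16 + 4 + 2, so 5^22 = 5^16 × 5^4 × 5^2 ≡ 30 × 30 × 25 (mod 35)
Multiplying step by step:
  30 × 30 = 900 ≡ 25 (mod 35)
  25 × 25 = 625 ≡ 30 (mod 35)
Result: 5^22 ≡ 30 (mod 35)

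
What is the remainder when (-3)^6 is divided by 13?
(-3) ≡ 10 (mod 13). 6 = 4 + 2 (binary 110). Repeated squaring mod 13: 10^1 ≡ 10; 10^2 ≡ 10² = 100 ≡ 9; 10^4 ≡ 9² = 81 ≡ 3. Multiply: (-3)^6 ≡ 10^4 × 10^2 ≡ 3 × 9 (mod 13): 3 × 9 = 27 ≡ 1. So (-3)^6 ≡ 1 (mod 13).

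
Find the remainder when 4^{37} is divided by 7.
By Fermat: 4^{6} ≡ 1 (mod 7). 37 = 6×6 + 1. So 4^{37} ≡ 4^{1} ≡ 4 (mod 7)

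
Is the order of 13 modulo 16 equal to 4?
Yes, ord_16(13) = 4.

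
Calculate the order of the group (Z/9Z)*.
6

Prime factorization: 9 = 3^2
Using the formula φ(n) = n × Π(1 - 1/p) for each prime factor p:
φ(9) = 9 × (1 - 1/3)
φ(9) = 6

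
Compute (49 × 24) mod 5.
1

(49 × 24) = 1176
1176 mod 5 = 1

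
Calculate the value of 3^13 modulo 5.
Using Fermat: 3^{4} ≡ 1 (mod 5). 13 ≡ 1 (mod 4). So 3^{13} ≡ 3^{1} ≡ 3 (mod 5)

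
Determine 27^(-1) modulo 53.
27^(-1) ≡ 2 (mod 53). Verification: 27 × 2 = 54 ≡ 1 (mod 53)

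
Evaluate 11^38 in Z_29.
Using Fermat: 11^{28} ≡ 1 (mod 29). 38 ≡ 10 (mod 28). So 11^{38} ≡ 11^{10} ≡ 22 (mod 29)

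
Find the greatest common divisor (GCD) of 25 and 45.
5

Using the Euclidean algorithm:
25 = 0 × 45 + 25
45 = 1 × 25 + 20
25 = 1 × 20 + 5
20 = 4 × 5 + 0

GCD(25, 45) = 5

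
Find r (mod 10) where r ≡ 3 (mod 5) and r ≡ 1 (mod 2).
M = 5 × 2 = 10. M₁ = 2, y₁ ≡ 3 (mod 5). M₂ = 5, y₂ ≡ 1 (mod 2). r = 3×2×3 + 1×5×1 ≡ 3 (mod 10)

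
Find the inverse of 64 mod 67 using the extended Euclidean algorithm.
Extended GCD: 64(22) + 67(-21) = 1. So 64^(-1) ≡ 22 ≡ 22 (mod 67). Verify: 64 × 22 = 1408 ≡ 1 (mod 67)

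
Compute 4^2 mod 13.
2 = 2 (binary 10). Repeated squaring mod 13: 4^1 ≡ 4; 4^2 ≡ 4² = 16 ≡ 3. So 4^2 ≡ 3 (mod 13).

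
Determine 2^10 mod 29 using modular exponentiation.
10 = 8 + 2 (binary 1010). Repeated squaring mod 29: 2^1 ≡ 2; 2^2 ≡ 2² = 4 ≡ 4; 2^4 ≡ 4² = 16 ≡ 16; 2^8 ≡ 16² = 256 ≡ 24. Multiply: 2^10 = 2^8 × 2^2 ≡ 24 × 4 (mod 29): 24 × 4 = 96 ≡ 9. So 2^10 ≡ 9 (mod 29).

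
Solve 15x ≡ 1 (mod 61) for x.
57

Using Extended Euclidean Algorithm:
gcd(15, 61) = 1
Bezout coefficients: 15 × -4 + 61 × 1 = 1
So 15 × -4 ≡ 1 (mod 61)
The inverse is -4 mod 61 = 57
Verification: 15 × 57 = 855 = 14 × 61 + 1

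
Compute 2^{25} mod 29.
11

Using successive squaring:
Binary expansion of 25: 11001
Powers of 2 mod 29 (each is the square of the previous):
  2^1 ≡ 2 (mod 29)
  2^2 ≡ 2² = 4 ≡ 4 (mod 29)
  2^4 ≡ 4² = 16 ≡ 16 (mod 29)
  2^8 ≡ 16² = 256 ≡ 24 (mod 29)
  2^16 ≡ 24² = 576 ≡ 25 (mod 29)
25 = 16 + 8 + 1, so 2^25 = 2^16 × 2^8 × 2^1 ≡ 25 × 24 × 2 (mod 29)
Multiplying step by step:
  25 × 24 = 600 ≡ 20 (mod 29)
  20 × 2 = 40 ≡ 11 (mod 29)
Result: 2^25 ≡ 11 (mod 29)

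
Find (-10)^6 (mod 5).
(-10) ≡ 0 (mod 5). 6 = 4 + 2 (binary 110). Repeated squaring mod 5: 0^1 ≡ 0; 0^2 ≡ 0² = 0 ≡ 0; 0^4 ≡ 0² = 0 ≡ 0. Multiply: (-10)^6 ≡ 0^4 × 0^2 ≡ 0 × 0 (mod 5): 0 × 0 = 0 ≡ 0. So (-10)^6 ≡ 0 (mod 5).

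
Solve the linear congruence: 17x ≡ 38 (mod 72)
70

Since gcd(17, 72) = 1 divides 38, a solution exists.
Multiply both sides by the inverse of 17 mod 72:
  17^(-1) mod 72 = 17
  x ≡ 17 × 38 ≡ 646 ≡ 70 (mod 72)
Verification: 17 × 70 = 1190 = 16 × 72 + 38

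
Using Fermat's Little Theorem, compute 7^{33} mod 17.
7

By Fermat's Little Theorem, a^(p-1) ≡ 1 (mod p) for prime p and gcd(a, p) = 1
Here p = 17, so 7^16 ≡ 1 (mod 17)
We can reduce the exponent: 33 mod 16 = 1
So 7^33 ≡ 7^1 (mod 17)
Computing: 7^1 mod 17 = 7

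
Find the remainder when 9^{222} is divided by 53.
By Fermat: 9^{52} ≡ 1 (mod 53). 222 = 4×52 + 14. So 9^{222} ≡ 9^{14} ≡ 44 (mod 53)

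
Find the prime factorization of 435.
3 × 5 × 29

Divide by primes starting from smallest:
435 ÷ 3 = 145
145 ÷ 5 = 29
29 ÷ 29 = 1

435 = 3 × 5 × 29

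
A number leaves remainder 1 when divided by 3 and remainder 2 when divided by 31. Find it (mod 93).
M = 3 × 31 = 93. M₁ = 31, y₁ ≡ 1 (mod 3). M₂ = 3, y₂ ≡ 21 (mod 31). n = 1×31×1 + 2×3×21 ≡ 64 (mod 93)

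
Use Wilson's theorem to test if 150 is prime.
(149)! mod 150 = 0. Since 0 ≢ -1 (mod 150), 150 is not prime.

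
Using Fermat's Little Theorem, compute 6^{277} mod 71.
24

By Fermat's Little Theorem, a^(p-1) ≡ 1 (mod p) for prime p and gcd(a, p) = 1
Here p = 71, so 6^70 ≡ 1 (mod 71)
We can reduce the exponent: 277 mod 70 = 67
So 6^277 ≡ 6^67 (mod 71)
Computing: 6^67 mod 71 = 24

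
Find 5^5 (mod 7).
5 = 4 + 1 (binary 101). Repeated squaring mod 7: 5^1 ≡ 5; 5^2 ≡ 5² = 25 ≡ 4; 5^4 ≡ 4² = 16 ≡ 2. Multiply: 5^5 = 5^4 × 5^1 ≡ 2 × 5 (mod 7): 2 × 5 = 10 ≡ 3. So 5^5 ≡ 3 (mod 7).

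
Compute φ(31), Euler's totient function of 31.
30

Prime factorization: 31 = 31
Using the formula φ(n) = n × Π(1 - 1/p) for each prime factor p:
φ(31) = 31 × (1 - 1/31)
φ(31) = 30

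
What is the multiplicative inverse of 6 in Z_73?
61

Using Extended Euclidean Algorithm:
gcd(6, 73) = 1
Bezout coefficients: 6 × -12 + 73 × 1 = 1
So 6 × -12 ≡ 1 (mod 73)
The inverse is -12 mod 73 = 61
Verification: 6 × 61 = 366 = 5 × 73 + 1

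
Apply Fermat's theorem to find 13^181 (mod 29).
By Fermat: 13^{28} ≡ 1 (mod 29). 181 = 6×28 + 13. So 13^{181} ≡ 13^{13} ≡ 9 (mod 29)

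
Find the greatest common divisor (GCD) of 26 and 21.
1

Using the Euclidean algorithm:
26 = 1 × 21 + 5
21 = 4 × 5 + 1
5 = 5 × 1 + 0

GCD(26, 21) = 1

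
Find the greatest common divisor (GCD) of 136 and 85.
17

Using the Euclidean algorithm:
136 = 1 × 85 + 51
85 = 1 × 51 + 34
51 = 1 × 34 + 17
34 = 2 × 17 + 0

GCD(136, 85) = 17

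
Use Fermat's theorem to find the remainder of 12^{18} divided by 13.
1

By Fermat's Little Theorem, a^(p-1) ≡ 1 (mod p) for prime p and gcd(a, p) = 1
Here p = 13, so 12^12 ≡ 1 (mod 13)
We can reduce the exponent: 18 mod 12 = 6
So 12^18 ≡ 12^6 (mod 13)
Computing: 12^6 mod 13 = 1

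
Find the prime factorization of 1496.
2^3 × 11 × 17

Divide by primes starting from smallest:
1496 ÷ 2 = 748
748 ÷ 2 = 374
374 ÷ 2 = 187
187 ÷ 11 = 17
17 ÷ 17 = 1

1496 = 2^3 × 11 × 17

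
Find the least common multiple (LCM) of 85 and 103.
8755

First find GCD(85, 103) using the Euclidean algorithm:
85 = 0 × 103 + 85
103 = 1 × 85 + 18
85 = 4 × 18 + 13
18 = 1 × 13 + 5
13 = 2 × 5 + 3
5 = 1 × 3 + 2
3 = 1 × 2 + 1
2 = 2 × 1 + 0
GCD(85, 103) = 1

LCM formula: LCM(a, b) = (a × b) / GCD(a, b)
LCM(85, 103) = (85 × 103) / 1
LCM(85, 103) = 8755 / 1
LCM(85, 103) = 8755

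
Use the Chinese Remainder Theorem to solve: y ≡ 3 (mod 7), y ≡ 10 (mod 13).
M = 7 × 13 = 91. M₁ = 13, y₁ ≡ 6 (mod 7). M₂ = 7, y₂ ≡ 2 (mod 13). y = 3×13×6 + 10×7×2 ≡ 10 (mod 91)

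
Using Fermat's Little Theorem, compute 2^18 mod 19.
By Fermat's Little Theorem, 2^{18} ≡ 1 (mod 19) since 19 is prime and gcd(2, 19) = 1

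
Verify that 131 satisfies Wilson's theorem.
(130)! mod 131 = 130. Since this equals -1 (mod 131), Wilson confirms 131 is prime.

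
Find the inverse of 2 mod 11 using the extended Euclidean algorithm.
Extended GCD: 2(-5) + 11(1) = 1. So 2^(-1) ≡ 6 ≡ 6 (mod 11). Verify: 2 × 6 = 12 ≡ 1 (mod 11)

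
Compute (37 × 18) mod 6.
0

(37 × 18) = 666
666 mod 6 = 0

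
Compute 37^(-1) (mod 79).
37^(-1) ≡ 47 (mod 79). Verification: 37 × 47 = 1739 ≡ 1 (mod 79)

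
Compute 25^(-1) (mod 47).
25^(-1) ≡ 32 (mod 47). Verification: 25 × 32 = 800 ≡ 1 (mod 47)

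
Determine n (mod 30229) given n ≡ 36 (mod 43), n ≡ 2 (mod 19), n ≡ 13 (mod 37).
18698

Using the Chinese Remainder Theorem:
M = product of moduli = 30229
For equation 1: M_1 = 703, 703 ≡ 15 (mod 43), inverse of 703 mod 43 is 23 (check: 15 × 23 = 345 ≡ 1 (mod 43))
For equation 2: M_2 = 1591, 1591 ≡ 14 (mod 19), inverse of 1591 mod 19 is 15 (check: 14 × 15 = 210 ≡ 1 (mod 19))
For equation 3: M_3 = 817, 817 ≡ 3 (mod 37), inverse of 817 mod 37 is 25 (check: 3 × 25 = 75 ≡ 1 (mod 37))
Combine: n ≡ Σ r_i×M_i×(M_i⁻¹ mod m_i) = 36×703×23 + 2×1591×15 + 13×817×25 = 582084 + 47730 + 265525 = 895339
895339 mod 30229 = 18698
n ≡ 18698 (mod 30229)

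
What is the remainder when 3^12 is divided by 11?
Using Fermat: 3^{10} ≡ 1 (mod 11). 12 ≡ 2 (mod 10). So 3^{12} ≡ 3^{2} ≡ 9 (mod 11)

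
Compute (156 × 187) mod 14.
10

(156 × 187) = 29172
29172 mod 14 = 10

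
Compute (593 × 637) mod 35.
21

(593 × 637) = 377741
377741 mod 35 = 21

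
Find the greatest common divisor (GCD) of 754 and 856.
2

Using the Euclidean algorithm:
754 = 0 × 856 + 754
856 = 1 × 754 + 102
754 = 7 × 102 + 40
102 = 2 × 40 + 22
40 = 1 × 22 + 18
22 = 1 × 18 + 4
18 = 4 × 4 + 2
4 = 2 × 2 + 0

GCD(754, 856) = 2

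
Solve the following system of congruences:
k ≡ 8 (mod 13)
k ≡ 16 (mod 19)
73

Using the Chinese Remainder Theorem:
M = product of moduli = 247
For equation 1: M_1 = 19, 19 ≡ 6 (mod 13), inverse of 19 mod 13 is 11 (check: 6 × 11 = 66 ≡ 1 (mod 13))
For equation 2: M_2 = 13, 13 ≡ 13 (mod 19), inverse of 13 mod 19 is 3 (check: 13 × 3 = 39 ≡ 1 (mod 19))
Combine: k ≡ Σ r_i×M_i×(M_i⁻¹ mod m_i) = 8×19×11 + 16×13×3 = 1672 + 624 = 2296
2296 mod 247 = 73
k ≡ 73 (mod 247)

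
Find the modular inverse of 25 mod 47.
25^(-1) ≡ 32 (mod 47). Verification: 25 × 32 = 800 ≡ 1 (mod 47)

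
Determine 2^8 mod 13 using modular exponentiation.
8 = 8 (binary 1000). Repeated squaring mod 13: 2^1 ≡ 2; 2^2 ≡ 2² = 4 ≡ 4; 2^4 ≡ 4² = 16 ≡ 3; 2^8 ≡ 3² = 9 ≡ 9. So 2^8 ≡ 9 (mod 13).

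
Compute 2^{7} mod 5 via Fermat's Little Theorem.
3

By Fermat's Little Theorem, a^(p-1) ≡ 1 (mod p) for prime p and gcd(a, p) = 1
Here p = 5, so 2^4 ≡ 1 (mod 5)
We can reduce the exponent: 7 mod 4 = 3
So 2^7 ≡ 2^3 (mod 5)
Computing: 2^3 mod 5 = 3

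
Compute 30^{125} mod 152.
64

Using successive squaring:
Binary expansion of 125: 1111101
Powers of 30 mod 152 (each is the square of the previous):
  30^1 ≡ 30 (mod 152)
  30^2 ≡ 30² = 900 ≡ 140 (mod 152)
  30^4 ≡ 140² = 19600 ≡ 144 (mod 152)
  30^8 ≡ 144² = 20736 ≡ 64 (mod 152)
  30^16 ≡ 64² = 4096 ≡ 144 (mod 152)
  30^32 ≡ 144² = 20736 ≡ 64 (mod 152)
  30^64 ≡ 64² = 4096 ≡ 144 (mod 152)
125 = 64 + 32 + 16 + 8 + 4 + 1, so 30^125 = 30^64 × 30^32 × 30^16 × 30^8 × 30^4 × 30^1 ≡ 144 × 64 × 144 × 64 × 144 × 30 (mod 152)
Multiplying step by step:
  144 × 64 = 9216 ≡ 96 (mod 152)
  96 × 144 = 13824 ≡ 144 (mod 152)
  144 × 64 = 9216 ≡ 96 (mod 152)
  96 × 144 = 13824 ≡ 144 (mod 152)
  144 × 30 = 4320 ≡ 64 (mod 152)
Result: 30^125 ≡ 64 (mod 152)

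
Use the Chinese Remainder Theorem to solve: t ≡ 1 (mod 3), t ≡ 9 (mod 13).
M = 3 × 13 = 39. M₁ = 13, y₁ ≡ 1 (mod 3). M₂ = 3, y₂ ≡ 9 (mod 13). t = 1×13×1 + 9×3×9 ≡ 22 (mod 39)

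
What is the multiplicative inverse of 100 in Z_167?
100^(-1) ≡ 162 (mod 167). Verification: 100 × 162 = 16200 ≡ 1 (mod 167)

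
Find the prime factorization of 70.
2 × 5 × 7

Divide by primes starting from smallest:
70 ÷ 2 = 35
35 ÷ 5 = 7
7 ÷ 7 = 1

70 = 2 × 5 × 7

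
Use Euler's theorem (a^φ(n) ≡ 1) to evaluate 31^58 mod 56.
By Euler: 31^{24} ≡ 1 (mod 56) since gcd(31, 56) = 1. 58 = 2×24 + 10. So 31^{58} ≡ 31^{10} ≡ 25 (mod 56)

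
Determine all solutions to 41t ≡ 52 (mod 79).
61

Since gcd(41, 79) = 1 divides 52, a solution exists.
Multiply both sides by the inverse of 41 mod 79:
  41^(-1) mod 79 = 27
  x ≡ 27 × 52 ≡ 1404 ≡ 61 (mod 79)
Verification: 41 × 61 = 2501 = 31 × 79 + 52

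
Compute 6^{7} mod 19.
9

Using successive squaring:
Binary expansion of 7: 111
Powers of 6 mod 19 (each is the square of the previous):
  6^1 ≡ 6 (mod 19)
  6^2 ≡ 6² = 36 ≡ 17 (mod 19)
  6^4 ≡ 17² = 289 ≡ 4 (mod 19)
7 = 4 + 2 + 1, so 6^7 = 6^4 × 6^2 × 6^1 ≡ 4 × 17 × 6 (mod 19)
Multiplying step by step:
  4 × 17 = 68 ≡ 11 (mod 19)
  11 × 6 = 66 ≡ 9 (mod 19)
Result: 6^7 ≡ 9 (mod 19)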